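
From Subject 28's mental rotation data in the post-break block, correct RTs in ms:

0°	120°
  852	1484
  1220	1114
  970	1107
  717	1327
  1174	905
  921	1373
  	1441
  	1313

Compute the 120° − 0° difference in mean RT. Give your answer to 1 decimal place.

M(0°) = 5854/6 = 975.667
M(120°) = 10064/8 = 1258.000
Difference = 1258.000 − 975.667 = 282.333 ms

282.3 ms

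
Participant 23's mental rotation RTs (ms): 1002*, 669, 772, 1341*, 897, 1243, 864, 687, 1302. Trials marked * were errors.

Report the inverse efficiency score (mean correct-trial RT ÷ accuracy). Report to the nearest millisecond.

Correct trials (n=7): 669, 772, 897, 1243, 864, 687, 1302
Mean correct RT = 6434/7 = 919.1429 ms
Proportion correct = 7/9
IES = 919.1429 / (7/9) = 1181.755 ms

1182 ms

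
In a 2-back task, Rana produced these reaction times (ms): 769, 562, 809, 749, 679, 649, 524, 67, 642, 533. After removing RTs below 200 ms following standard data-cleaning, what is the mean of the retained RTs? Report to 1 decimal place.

Excluded: 67
Retained (n=9): Σ = 5916
Mean = 5916/9 = 657.3333

657.3 ms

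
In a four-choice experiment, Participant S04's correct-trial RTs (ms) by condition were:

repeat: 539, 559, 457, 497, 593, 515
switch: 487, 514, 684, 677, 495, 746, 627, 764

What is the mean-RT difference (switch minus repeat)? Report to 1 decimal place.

M(repeat) = 3160/6 = 526.667
M(switch) = 4994/8 = 624.250
Difference = 624.250 − 526.667 = 97.583 ms

97.6 ms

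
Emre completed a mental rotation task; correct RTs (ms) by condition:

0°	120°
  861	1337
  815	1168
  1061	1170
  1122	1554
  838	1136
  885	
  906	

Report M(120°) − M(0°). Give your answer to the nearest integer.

346 ms

M(0°) = 6488/7 = 926.857
M(120°) = 6365/5 = 1273.000
Difference = 1273.000 − 926.857 = 346.143 ms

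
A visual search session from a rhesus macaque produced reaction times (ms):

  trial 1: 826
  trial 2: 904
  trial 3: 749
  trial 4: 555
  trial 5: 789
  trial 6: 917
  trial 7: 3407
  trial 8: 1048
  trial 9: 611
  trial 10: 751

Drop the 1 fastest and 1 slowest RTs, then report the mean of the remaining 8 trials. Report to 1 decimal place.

Sorted: 555, 611, 749, 751, 789, 826, 904, 917, 1048, 3407
Drop lowest 1 (555) and highest 1 (3407)
Remaining (n=8): Σ = 6595, mean = 6595/8 = 824.375

824.4 ms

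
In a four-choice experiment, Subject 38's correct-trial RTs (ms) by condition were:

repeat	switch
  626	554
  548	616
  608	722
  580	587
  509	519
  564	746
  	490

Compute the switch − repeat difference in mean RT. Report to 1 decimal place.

M(repeat) = 3435/6 = 572.500
M(switch) = 4234/7 = 604.857
Difference = 604.857 − 572.500 = 32.357 ms

32.4 ms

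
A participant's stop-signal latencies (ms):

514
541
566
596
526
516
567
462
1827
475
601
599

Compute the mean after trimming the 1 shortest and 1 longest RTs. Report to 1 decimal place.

550.1 ms

Sorted: 462, 475, 514, 516, 526, 541, 566, 567, 596, 599, 601, 1827
Drop lowest 1 (462) and highest 1 (1827)
Remaining (n=10): Σ = 5501, mean = 5501/10 = 550.100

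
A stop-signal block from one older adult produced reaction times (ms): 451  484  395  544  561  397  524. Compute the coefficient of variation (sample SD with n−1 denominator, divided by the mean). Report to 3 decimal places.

n = 7, Σ = 3356, M = 479.4286
Σ(x−M)² = 27561.714; s = √(27561.714/6) = 67.7762
CV = 67.7762 / 479.4286 = 0.14137

0.141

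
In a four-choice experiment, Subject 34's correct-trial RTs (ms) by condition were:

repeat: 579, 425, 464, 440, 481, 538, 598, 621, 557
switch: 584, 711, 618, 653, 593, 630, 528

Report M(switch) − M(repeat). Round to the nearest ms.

94 ms

M(repeat) = 4703/9 = 522.556
M(switch) = 4317/7 = 616.714
Difference = 616.714 − 522.556 = 94.159 ms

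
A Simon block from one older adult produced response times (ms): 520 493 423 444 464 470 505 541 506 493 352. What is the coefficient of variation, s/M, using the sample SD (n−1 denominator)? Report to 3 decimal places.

0.111

n = 11, Σ = 5211, M = 473.7273
Σ(x−M)² = 27812.182; s = √(27812.182/10) = 52.7373
CV = 52.7373 / 473.7273 = 0.11132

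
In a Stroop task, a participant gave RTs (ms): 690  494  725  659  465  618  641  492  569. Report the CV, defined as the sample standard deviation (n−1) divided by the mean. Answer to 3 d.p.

0.158

n = 9, Σ = 5353, M = 594.7778
Σ(x−M)² = 71051.556; s = √(71051.556/8) = 94.2414
CV = 94.2414 / 594.7778 = 0.15845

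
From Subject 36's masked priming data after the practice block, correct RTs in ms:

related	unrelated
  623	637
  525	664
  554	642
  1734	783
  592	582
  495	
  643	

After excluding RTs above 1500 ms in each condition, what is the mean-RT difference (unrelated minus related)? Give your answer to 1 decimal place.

related: exclude 1734
M(related) = 3432/6 = 572.000
M(unrelated) = 3308/5 = 661.600
Difference = 661.600 − 572.000 = 89.600 ms

89.6 ms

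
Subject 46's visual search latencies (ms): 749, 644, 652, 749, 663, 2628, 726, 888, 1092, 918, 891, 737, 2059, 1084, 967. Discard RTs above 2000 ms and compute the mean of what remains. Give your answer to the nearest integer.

Excluded: 2059, 2628
Retained (n=13): Σ = 10760
Mean = 10760/13 = 827.6923

828 ms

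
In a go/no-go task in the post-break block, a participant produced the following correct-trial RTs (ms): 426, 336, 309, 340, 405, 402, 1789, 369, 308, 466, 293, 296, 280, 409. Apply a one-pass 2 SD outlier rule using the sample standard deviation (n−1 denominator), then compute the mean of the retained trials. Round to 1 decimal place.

n = 14, ΣRT = 6428, M = 459.143
Σ(x−M)² = 1947559.71; s = √(1947559.71/13) = 387.056
Cutoffs: 459.143 ± 2·387.056 → [-315.0, 1233.3]
Outside: 1789 → excluded.
Retained (n=13): Σ = 4639, mean = 4639/13 = 356.846

356.8 ms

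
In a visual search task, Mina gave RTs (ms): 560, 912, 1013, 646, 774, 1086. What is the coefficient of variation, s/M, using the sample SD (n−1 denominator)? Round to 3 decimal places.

0.250

n = 6, Σ = 4991, M = 831.8333
Σ(x−M)² = 215620.833; s = √(215620.833/5) = 207.6636
CV = 207.6636 / 831.8333 = 0.24965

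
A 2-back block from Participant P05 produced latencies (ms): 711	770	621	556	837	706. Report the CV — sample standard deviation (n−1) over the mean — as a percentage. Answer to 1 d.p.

14.4%

n = 6, Σ = 4201, M = 700.1667
Σ(x−M)² = 50802.833; s = √(50802.833/5) = 100.7996
CV = 100.7996 / 700.1667 = 0.14397 = 14.397%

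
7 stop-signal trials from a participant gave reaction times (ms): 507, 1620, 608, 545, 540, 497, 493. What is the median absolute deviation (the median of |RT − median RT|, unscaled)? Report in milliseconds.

43 ms

Sorted: 493, 497, 507, 540, 545, 608, 1620 → median = 540
|x − 540|: 33, 1080, 68, 5, 0, 43, 47
Sorted deviations: 0, 5, 33, 43, 47, 68, 1080 → MAD = 43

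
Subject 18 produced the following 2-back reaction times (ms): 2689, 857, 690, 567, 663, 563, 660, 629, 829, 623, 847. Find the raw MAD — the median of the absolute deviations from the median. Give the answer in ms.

Sorted: 563, 567, 623, 629, 660, 663, 690, 829, 847, 857, 2689 → median = 663
|x − 663|: 2026, 194, 27, 96, 0, 100, 3, 34, 166, 40, 184
Sorted deviations: 0, 3, 27, 34, 40, 96, 100, 166, 184, 194, 2026 → MAD = 96

96 ms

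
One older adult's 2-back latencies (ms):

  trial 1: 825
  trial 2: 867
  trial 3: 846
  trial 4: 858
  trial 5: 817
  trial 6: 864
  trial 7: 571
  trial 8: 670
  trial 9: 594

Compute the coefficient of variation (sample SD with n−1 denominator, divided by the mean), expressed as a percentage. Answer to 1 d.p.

n = 9, Σ = 6912, M = 768.0000
Σ(x−M)² = 117540.000; s = √(117540.000/8) = 121.2126
CV = 121.2126 / 768.0000 = 0.15783 = 15.783%

15.8%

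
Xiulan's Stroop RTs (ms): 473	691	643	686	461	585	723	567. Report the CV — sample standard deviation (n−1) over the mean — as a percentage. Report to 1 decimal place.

16.5%

n = 8, Σ = 4829, M = 603.6250
Σ(x−M)² = 69313.875; s = √(69313.875/7) = 99.5087
CV = 99.5087 / 603.6250 = 0.16485 = 16.485%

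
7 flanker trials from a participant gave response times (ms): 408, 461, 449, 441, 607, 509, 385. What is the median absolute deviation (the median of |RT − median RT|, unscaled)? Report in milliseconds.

41 ms

Sorted: 385, 408, 441, 449, 461, 509, 607 → median = 449
|x − 449|: 41, 12, 0, 8, 158, 60, 64
Sorted deviations: 0, 8, 12, 41, 60, 64, 158 → MAD = 41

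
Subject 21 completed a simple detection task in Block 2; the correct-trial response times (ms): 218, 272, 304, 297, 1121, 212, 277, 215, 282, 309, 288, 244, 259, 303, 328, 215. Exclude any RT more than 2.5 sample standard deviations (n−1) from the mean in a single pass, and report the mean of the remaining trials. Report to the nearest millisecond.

268 ms

n = 16, ΣRT = 5144, M = 321.500
Σ(x−M)² = 703060.00; s = √(703060.00/15) = 216.496
Cutoffs: 321.500 ± 2.5·216.496 → [-219.7, 862.7]
Outside: 1121 → excluded.
Retained (n=15): Σ = 4023, mean = 4023/15 = 268.200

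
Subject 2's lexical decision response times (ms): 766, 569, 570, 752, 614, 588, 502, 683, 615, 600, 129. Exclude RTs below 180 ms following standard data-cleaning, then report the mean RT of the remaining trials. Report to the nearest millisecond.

Excluded: 129
Retained (n=10): Σ = 6259
Mean = 6259/10 = 625.9000

626 ms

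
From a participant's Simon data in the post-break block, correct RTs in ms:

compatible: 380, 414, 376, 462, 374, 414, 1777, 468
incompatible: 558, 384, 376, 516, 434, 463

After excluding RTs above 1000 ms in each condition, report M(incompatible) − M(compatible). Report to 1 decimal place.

compatible: exclude 1777
M(compatible) = 2888/7 = 412.571
M(incompatible) = 2731/6 = 455.167
Difference = 455.167 − 412.571 = 42.595 ms

42.6 ms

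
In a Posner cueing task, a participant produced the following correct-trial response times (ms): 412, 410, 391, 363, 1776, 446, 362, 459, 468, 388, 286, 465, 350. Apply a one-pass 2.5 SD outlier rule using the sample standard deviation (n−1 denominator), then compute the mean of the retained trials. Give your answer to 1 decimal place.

400.0 ms

n = 13, ΣRT = 6576, M = 505.846
Σ(x−M)² = 1780955.69; s = √(1780955.69/12) = 385.244
Cutoffs: 505.846 ± 2.5·385.244 → [-457.3, 1469.0]
Outside: 1776 → excluded.
Retained (n=12): Σ = 4800, mean = 4800/12 = 400.000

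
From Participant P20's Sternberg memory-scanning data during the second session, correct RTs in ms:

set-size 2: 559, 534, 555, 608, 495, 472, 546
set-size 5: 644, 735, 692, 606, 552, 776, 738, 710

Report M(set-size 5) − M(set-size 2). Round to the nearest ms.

M(set-size 2) = 3769/7 = 538.429
M(set-size 5) = 5453/8 = 681.625
Difference = 681.625 − 538.429 = 143.196 ms

143 ms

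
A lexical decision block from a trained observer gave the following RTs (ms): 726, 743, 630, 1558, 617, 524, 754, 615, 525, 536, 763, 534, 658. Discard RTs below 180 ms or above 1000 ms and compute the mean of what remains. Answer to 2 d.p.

635.42 ms

Excluded: 1558
Retained (n=12): Σ = 7625
Mean = 7625/12 = 635.4167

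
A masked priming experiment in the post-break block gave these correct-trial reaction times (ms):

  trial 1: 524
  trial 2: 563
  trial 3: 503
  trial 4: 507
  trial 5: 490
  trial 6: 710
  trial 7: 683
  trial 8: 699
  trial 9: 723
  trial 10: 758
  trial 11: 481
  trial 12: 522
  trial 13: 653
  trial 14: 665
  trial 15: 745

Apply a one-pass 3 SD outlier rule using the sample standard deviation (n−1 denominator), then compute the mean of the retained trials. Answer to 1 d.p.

615.1 ms

n = 15, ΣRT = 9226, M = 615.067
Σ(x−M)² = 151084.93; s = √(151084.93/14) = 103.883
Cutoffs: 615.067 ± 3·103.883 → [303.4, 926.7]
No RTs fall outside the cutoffs; all 15 retained. Mean = 9226/15 = 615.067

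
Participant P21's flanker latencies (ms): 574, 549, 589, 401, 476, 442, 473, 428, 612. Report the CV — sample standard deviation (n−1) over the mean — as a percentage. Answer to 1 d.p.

15.3%

n = 9, Σ = 4544, M = 504.8889
Σ(x−M)² = 47780.889; s = √(47780.889/8) = 77.2827
CV = 77.2827 / 504.8889 = 0.15307 = 15.307%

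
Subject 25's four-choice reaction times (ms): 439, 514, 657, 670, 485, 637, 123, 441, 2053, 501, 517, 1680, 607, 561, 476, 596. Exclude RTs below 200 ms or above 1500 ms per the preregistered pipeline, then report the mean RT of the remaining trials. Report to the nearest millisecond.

Excluded: 123, 1680, 2053
Retained (n=13): Σ = 7101
Mean = 7101/13 = 546.2308

546 ms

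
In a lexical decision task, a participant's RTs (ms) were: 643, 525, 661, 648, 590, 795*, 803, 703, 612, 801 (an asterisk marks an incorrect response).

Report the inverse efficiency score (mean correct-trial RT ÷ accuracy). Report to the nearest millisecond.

Correct trials (n=9): 643, 525, 661, 648, 590, 803, 703, 612, 801
Mean correct RT = 5986/9 = 665.1111 ms
Proportion correct = 9/10
IES = 665.1111 / (9/10) = 739.012 ms

739 ms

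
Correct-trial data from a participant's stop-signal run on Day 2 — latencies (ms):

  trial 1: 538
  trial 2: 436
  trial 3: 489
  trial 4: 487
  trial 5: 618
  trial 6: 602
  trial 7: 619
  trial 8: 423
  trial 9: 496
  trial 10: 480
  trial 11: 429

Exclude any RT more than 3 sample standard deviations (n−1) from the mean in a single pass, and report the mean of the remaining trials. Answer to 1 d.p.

510.6 ms

n = 11, ΣRT = 5617, M = 510.636
Σ(x−M)² = 54460.55; s = √(54460.55/10) = 73.797
Cutoffs: 510.636 ± 3·73.797 → [289.2, 732.0]
No RTs fall outside the cutoffs; all 11 retained. Mean = 5617/11 = 510.636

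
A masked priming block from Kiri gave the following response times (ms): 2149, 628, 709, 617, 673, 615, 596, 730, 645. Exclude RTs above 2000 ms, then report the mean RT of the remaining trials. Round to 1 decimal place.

651.6 ms

Excluded: 2149
Retained (n=8): Σ = 5213
Mean = 5213/8 = 651.6250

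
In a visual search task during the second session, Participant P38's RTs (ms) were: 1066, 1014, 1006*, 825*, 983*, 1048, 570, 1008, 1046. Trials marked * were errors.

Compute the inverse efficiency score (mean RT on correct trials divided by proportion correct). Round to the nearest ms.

1438 ms

Correct trials (n=6): 1066, 1014, 1048, 570, 1008, 1046
Mean correct RT = 5752/6 = 958.6667 ms
Proportion correct = 6/9
IES = 958.6667 / (6/9) = 1438.000 ms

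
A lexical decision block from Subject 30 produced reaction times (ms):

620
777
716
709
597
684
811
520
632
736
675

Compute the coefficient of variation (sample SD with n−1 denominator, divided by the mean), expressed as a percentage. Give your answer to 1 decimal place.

12.3%

n = 11, Σ = 7477, M = 679.7273
Σ(x−M)² = 70276.182; s = √(70276.182/10) = 83.8309
CV = 83.8309 / 679.7273 = 0.12333 = 12.333%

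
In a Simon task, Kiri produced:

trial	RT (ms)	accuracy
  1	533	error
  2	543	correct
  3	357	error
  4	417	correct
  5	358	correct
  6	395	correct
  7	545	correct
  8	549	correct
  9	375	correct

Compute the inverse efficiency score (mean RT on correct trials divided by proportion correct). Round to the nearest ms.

584 ms

Correct trials (n=7): 543, 417, 358, 395, 545, 549, 375
Mean correct RT = 3182/7 = 454.5714 ms
Proportion correct = 7/9
IES = 454.5714 / (7/9) = 584.449 ms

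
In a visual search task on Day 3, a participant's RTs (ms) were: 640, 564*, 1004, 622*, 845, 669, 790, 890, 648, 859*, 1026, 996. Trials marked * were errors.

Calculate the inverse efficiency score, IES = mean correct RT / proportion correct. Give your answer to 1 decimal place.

1112.3 ms

Correct trials (n=9): 640, 1004, 845, 669, 790, 890, 648, 1026, 996
Mean correct RT = 7508/9 = 834.2222 ms
Proportion correct = 9/12
IES = 834.2222 / (9/12) = 1112.296 ms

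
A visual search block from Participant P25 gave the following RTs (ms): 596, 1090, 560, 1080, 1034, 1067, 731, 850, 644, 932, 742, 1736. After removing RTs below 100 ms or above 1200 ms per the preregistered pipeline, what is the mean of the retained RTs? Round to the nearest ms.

Excluded: 1736
Retained (n=11): Σ = 9326
Mean = 9326/11 = 847.8182

848 ms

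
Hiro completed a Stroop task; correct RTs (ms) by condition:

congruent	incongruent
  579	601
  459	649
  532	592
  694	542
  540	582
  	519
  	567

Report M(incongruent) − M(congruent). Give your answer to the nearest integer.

18 ms

M(congruent) = 2804/5 = 560.800
M(incongruent) = 4052/7 = 578.857
Difference = 578.857 − 560.800 = 18.057 ms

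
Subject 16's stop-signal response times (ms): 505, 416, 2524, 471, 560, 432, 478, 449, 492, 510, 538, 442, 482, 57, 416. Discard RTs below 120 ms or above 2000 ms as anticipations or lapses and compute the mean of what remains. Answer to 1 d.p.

476.2 ms

Excluded: 57, 2524
Retained (n=13): Σ = 6191
Mean = 6191/13 = 476.2308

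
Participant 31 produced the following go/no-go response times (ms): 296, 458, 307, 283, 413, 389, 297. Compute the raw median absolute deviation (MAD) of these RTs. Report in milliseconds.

Sorted: 283, 296, 297, 307, 389, 413, 458 → median = 307
|x − 307|: 11, 151, 0, 24, 106, 82, 10
Sorted deviations: 0, 10, 11, 24, 82, 106, 151 → MAD = 24

24 ms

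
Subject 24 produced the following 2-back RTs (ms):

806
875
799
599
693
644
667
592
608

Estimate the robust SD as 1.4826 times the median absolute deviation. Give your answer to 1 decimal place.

100.8 ms

Sorted: 592, 599, 608, 644, 667, 693, 799, 806, 875 → median = 667
|x − 667| sorted: 0, 23, 26, 59, 68, 75, 132, 139, 208 → MAD = 68
Robust SD ≈ 1.4826 × 68 = 100.817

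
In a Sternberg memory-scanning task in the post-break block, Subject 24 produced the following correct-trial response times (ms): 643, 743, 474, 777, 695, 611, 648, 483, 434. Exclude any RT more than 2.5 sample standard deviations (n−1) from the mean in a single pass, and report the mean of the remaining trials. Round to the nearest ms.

612 ms

n = 9, ΣRT = 5508, M = 612.000
Σ(x−M)² = 120902.00; s = √(120902.00/8) = 122.934
Cutoffs: 612.000 ± 2.5·122.934 → [304.7, 919.3]
No RTs fall outside the cutoffs; all 9 retained. Mean = 5508/9 = 612.000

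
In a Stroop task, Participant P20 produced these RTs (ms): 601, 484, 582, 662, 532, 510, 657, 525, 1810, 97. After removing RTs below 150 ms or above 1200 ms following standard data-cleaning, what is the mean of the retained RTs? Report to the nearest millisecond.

Excluded: 97, 1810
Retained (n=8): Σ = 4553
Mean = 4553/8 = 569.1250

569 ms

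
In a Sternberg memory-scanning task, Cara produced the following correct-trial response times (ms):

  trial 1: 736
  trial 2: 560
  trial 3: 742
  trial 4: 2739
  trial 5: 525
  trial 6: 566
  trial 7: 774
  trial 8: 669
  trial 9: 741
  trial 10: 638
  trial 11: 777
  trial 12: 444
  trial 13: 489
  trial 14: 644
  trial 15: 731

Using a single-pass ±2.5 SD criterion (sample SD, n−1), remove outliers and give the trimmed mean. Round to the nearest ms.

645 ms

n = 15, ΣRT = 11775, M = 785.000
Σ(x−M)² = 4252432.00; s = √(4252432.00/14) = 551.131
Cutoffs: 785.000 ± 2.5·551.131 → [-592.8, 2162.8]
Outside: 2739 → excluded.
Retained (n=14): Σ = 9036, mean = 9036/14 = 645.429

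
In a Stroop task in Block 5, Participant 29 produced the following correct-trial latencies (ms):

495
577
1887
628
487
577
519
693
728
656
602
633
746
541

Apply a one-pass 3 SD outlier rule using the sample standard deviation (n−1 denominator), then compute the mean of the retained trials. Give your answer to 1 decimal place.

n = 14, ΣRT = 9769, M = 697.786
Σ(x−M)² = 1608756.36; s = √(1608756.36/13) = 351.782
Cutoffs: 697.786 ± 3·351.782 → [-357.6, 1753.1]
Outside: 1887 → excluded.
Retained (n=13): Σ = 7882, mean = 7882/13 = 606.308

606.3 ms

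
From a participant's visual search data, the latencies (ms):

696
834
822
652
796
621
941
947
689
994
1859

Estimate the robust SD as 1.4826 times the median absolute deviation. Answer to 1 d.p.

Sorted: 621, 652, 689, 696, 796, 822, 834, 941, 947, 994, 1859 → median = 822
|x − 822| sorted: 0, 12, 26, 119, 125, 126, 133, 170, 172, 201, 1037 → MAD = 126
Robust SD ≈ 1.4826 × 126 = 186.808

186.8 ms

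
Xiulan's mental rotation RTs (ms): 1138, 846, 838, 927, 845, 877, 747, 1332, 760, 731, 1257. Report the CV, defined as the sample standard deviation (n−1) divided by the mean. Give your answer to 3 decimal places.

0.224

n = 11, Σ = 10298, M = 936.1818
Σ(x−M)² = 438929.636; s = √(438929.636/10) = 209.5065
CV = 209.5065 / 936.1818 = 0.22379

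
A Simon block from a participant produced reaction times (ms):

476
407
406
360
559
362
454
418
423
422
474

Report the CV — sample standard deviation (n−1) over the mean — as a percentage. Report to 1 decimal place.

13.1%

n = 11, Σ = 4761, M = 432.8182
Σ(x−M)² = 32067.636; s = √(32067.636/10) = 56.6283
CV = 56.6283 / 432.8182 = 0.13084 = 13.084%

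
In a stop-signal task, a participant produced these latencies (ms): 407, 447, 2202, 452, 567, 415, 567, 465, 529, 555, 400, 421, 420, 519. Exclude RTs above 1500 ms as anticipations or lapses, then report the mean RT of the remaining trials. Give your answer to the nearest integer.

Excluded: 2202
Retained (n=13): Σ = 6164
Mean = 6164/13 = 474.1538

474 ms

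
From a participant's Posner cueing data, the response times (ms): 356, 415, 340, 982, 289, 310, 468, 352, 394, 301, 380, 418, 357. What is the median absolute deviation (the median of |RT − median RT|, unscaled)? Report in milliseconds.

Sorted: 289, 301, 310, 340, 352, 356, 357, 380, 394, 415, 418, 468, 982 → median = 357
|x − 357|: 1, 58, 17, 625, 68, 47, 111, 5, 37, 56, 23, 61, 0
Sorted deviations: 0, 1, 5, 17, 23, 37, 47, 56, 58, 61, 68, 111, 625 → MAD = 47

47 ms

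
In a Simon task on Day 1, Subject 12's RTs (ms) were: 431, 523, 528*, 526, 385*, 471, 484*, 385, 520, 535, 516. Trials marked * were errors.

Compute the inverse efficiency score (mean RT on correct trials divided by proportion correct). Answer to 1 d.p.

Correct trials (n=8): 431, 523, 526, 471, 385, 520, 535, 516
Mean correct RT = 3907/8 = 488.3750 ms
Proportion correct = 8/11
IES = 488.3750 / (8/11) = 671.516 ms

671.5 ms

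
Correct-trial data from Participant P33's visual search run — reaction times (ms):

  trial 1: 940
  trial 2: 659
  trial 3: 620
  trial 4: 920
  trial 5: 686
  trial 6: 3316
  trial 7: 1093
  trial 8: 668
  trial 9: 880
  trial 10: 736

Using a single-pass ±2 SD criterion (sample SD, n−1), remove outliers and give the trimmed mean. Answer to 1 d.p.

800.2 ms

n = 10, ΣRT = 10518, M = 1051.800
Σ(x−M)² = 5909269.60; s = √(5909269.60/9) = 810.300
Cutoffs: 1051.800 ± 2·810.300 → [-568.8, 2672.4]
Outside: 3316 → excluded.
Retained (n=9): Σ = 7202, mean = 7202/9 = 800.222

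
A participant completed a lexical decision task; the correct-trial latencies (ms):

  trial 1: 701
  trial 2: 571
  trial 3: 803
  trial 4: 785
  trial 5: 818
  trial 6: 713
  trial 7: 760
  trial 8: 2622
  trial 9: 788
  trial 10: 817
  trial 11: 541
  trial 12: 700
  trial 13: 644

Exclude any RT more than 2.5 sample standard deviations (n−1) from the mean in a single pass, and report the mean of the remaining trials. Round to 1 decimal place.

n = 13, ΣRT = 11263, M = 866.385
Σ(x−M)² = 3436213.08; s = √(3436213.08/12) = 535.118
Cutoffs: 866.385 ± 2.5·535.118 → [-471.4, 2204.2]
Outside: 2622 → excluded.
Retained (n=12): Σ = 8641, mean = 8641/12 = 720.083

720.1 ms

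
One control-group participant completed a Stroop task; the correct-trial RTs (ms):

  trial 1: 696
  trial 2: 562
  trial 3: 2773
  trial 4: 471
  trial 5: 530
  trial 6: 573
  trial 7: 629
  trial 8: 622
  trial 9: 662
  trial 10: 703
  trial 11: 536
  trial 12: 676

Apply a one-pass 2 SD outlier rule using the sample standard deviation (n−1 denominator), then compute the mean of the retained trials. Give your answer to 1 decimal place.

605.5 ms

n = 12, ΣRT = 9433, M = 786.083
Σ(x−M)² = 4364984.92; s = √(4364984.92/11) = 629.934
Cutoffs: 786.083 ± 2·629.934 → [-473.8, 2046.0]
Outside: 2773 → excluded.
Retained (n=11): Σ = 6660, mean = 6660/11 = 605.455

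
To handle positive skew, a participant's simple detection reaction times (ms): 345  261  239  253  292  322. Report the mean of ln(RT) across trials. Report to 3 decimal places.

ln(RT): 5.8435, 5.5645, 5.4765, 5.5334, 5.6768, 5.7746
Σ ln(RT) = 33.8692
Mean = 33.8692/6 = 5.64487

5.645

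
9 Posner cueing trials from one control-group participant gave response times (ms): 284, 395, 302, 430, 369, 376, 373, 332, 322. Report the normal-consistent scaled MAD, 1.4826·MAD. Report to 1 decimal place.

Sorted: 284, 302, 322, 332, 369, 373, 376, 395, 430 → median = 369
|x − 369| sorted: 0, 4, 7, 26, 37, 47, 61, 67, 85 → MAD = 37
Robust SD ≈ 1.4826 × 37 = 54.856

54.9 ms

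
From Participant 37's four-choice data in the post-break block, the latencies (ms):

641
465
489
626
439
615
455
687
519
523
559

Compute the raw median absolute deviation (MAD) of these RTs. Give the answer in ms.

68 ms

Sorted: 439, 455, 465, 489, 519, 523, 559, 615, 626, 641, 687 → median = 523
|x − 523|: 118, 58, 34, 103, 84, 92, 68, 164, 4, 0, 36
Sorted deviations: 0, 4, 34, 36, 58, 68, 84, 92, 103, 118, 164 → MAD = 68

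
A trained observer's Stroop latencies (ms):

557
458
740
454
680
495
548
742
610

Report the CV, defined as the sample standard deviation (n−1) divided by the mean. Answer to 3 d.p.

0.192

n = 9, Σ = 5284, M = 587.1111
Σ(x−M)² = 101826.889; s = √(101826.889/8) = 112.8200
CV = 112.8200 / 587.1111 = 0.19216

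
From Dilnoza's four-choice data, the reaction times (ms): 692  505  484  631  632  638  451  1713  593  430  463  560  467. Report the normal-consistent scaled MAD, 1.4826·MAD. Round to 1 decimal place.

115.6 ms

Sorted: 430, 451, 463, 467, 484, 505, 560, 593, 631, 632, 638, 692, 1713 → median = 560
|x − 560| sorted: 0, 33, 55, 71, 72, 76, 78, 93, 97, 109, 130, 132, 1153 → MAD = 78
Robust SD ≈ 1.4826 × 78 = 115.643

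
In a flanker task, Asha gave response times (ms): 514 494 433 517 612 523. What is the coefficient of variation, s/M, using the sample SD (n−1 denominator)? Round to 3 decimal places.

0.112

n = 6, Σ = 3093, M = 515.5000
Σ(x−M)² = 16641.500; s = √(16641.500/5) = 57.6914
CV = 57.6914 / 515.5000 = 0.11191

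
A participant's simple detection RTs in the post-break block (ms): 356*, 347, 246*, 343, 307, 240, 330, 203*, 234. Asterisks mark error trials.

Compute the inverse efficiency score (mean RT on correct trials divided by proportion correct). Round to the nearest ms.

Correct trials (n=6): 347, 343, 307, 240, 330, 234
Mean correct RT = 1801/6 = 300.1667 ms
Proportion correct = 6/9
IES = 300.1667 / (6/9) = 450.250 ms

450 ms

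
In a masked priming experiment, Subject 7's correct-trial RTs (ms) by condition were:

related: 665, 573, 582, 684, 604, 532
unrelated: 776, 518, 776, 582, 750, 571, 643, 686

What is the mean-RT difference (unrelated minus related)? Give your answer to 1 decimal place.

56.1 ms

M(related) = 3640/6 = 606.667
M(unrelated) = 5302/8 = 662.750
Difference = 662.750 − 606.667 = 56.083 ms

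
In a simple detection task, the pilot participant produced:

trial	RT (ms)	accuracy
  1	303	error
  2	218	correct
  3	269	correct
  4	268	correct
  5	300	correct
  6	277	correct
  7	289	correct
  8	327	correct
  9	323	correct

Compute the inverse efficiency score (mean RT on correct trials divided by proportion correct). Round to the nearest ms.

319 ms

Correct trials (n=8): 218, 269, 268, 300, 277, 289, 327, 323
Mean correct RT = 2271/8 = 283.8750 ms
Proportion correct = 8/9
IES = 283.8750 / (8/9) = 319.359 ms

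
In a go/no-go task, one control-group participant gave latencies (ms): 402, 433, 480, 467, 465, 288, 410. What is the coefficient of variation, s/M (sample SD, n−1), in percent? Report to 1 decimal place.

n = 7, Σ = 2945, M = 420.7143
Σ(x−M)² = 25847.429; s = √(25847.429/6) = 65.6346
CV = 65.6346 / 420.7143 = 0.15601 = 15.601%

15.6%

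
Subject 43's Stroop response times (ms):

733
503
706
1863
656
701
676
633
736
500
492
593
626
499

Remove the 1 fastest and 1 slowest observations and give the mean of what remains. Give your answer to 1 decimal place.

Sorted: 492, 499, 500, 503, 593, 626, 633, 656, 676, 701, 706, 733, 736, 1863
Drop lowest 1 (492) and highest 1 (1863)
Remaining (n=12): Σ = 7562, mean = 7562/12 = 630.167

630.2 ms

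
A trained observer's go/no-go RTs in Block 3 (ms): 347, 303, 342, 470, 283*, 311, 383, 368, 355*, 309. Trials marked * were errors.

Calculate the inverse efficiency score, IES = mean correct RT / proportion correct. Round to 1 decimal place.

442.7 ms

Correct trials (n=8): 347, 303, 342, 470, 311, 383, 368, 309
Mean correct RT = 2833/8 = 354.1250 ms
Proportion correct = 8/10
IES = 354.1250 / (8/10) = 442.656 ms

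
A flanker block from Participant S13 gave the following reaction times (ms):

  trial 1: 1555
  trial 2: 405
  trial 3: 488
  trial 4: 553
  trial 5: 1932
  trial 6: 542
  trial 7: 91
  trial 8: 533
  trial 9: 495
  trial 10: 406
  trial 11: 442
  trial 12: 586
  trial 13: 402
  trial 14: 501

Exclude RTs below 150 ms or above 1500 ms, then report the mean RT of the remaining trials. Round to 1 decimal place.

486.6 ms

Excluded: 91, 1555, 1932
Retained (n=11): Σ = 5353
Mean = 5353/11 = 486.6364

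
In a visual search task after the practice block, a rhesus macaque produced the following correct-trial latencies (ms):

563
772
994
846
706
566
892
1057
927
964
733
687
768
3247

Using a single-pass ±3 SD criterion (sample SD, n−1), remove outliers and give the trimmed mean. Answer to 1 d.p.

805.8 ms

n = 14, ΣRT = 13722, M = 980.143
Σ(x−M)² = 5829605.71; s = √(5829605.71/13) = 669.650
Cutoffs: 980.143 ± 3·669.650 → [-1028.8, 2989.1]
Outside: 3247 → excluded.
Retained (n=13): Σ = 10475, mean = 10475/13 = 805.769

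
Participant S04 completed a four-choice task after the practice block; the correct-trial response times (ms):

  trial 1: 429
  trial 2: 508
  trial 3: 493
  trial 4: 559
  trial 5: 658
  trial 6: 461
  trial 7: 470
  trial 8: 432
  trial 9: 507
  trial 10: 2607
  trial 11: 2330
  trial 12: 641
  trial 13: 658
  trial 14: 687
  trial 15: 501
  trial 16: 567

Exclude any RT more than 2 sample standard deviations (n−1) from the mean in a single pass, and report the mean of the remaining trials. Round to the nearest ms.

n = 16, ΣRT = 12508, M = 781.750
Σ(x−M)² = 6643217.00; s = √(6643217.00/15) = 665.493
Cutoffs: 781.750 ± 2·665.493 → [-549.2, 2112.7]
Outside: 2330, 2607 → excluded.
Retained (n=14): Σ = 7571, mean = 7571/14 = 540.786

541 ms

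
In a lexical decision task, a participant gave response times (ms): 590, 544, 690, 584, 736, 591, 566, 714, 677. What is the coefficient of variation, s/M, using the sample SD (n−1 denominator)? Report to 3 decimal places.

0.113

n = 9, Σ = 5692, M = 632.4444
Σ(x−M)² = 40776.222; s = √(40776.222/8) = 71.3935
CV = 71.3935 / 632.4444 = 0.11288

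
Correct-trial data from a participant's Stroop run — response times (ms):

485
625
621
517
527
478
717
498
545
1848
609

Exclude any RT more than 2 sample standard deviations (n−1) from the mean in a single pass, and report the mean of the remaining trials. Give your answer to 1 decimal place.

562.2 ms

n = 11, ΣRT = 7470, M = 679.091
Σ(x−M)² = 1557286.91; s = √(1557286.91/10) = 394.625
Cutoffs: 679.091 ± 2·394.625 → [-110.2, 1468.3]
Outside: 1848 → excluded.
Retained (n=10): Σ = 5622, mean = 5622/10 = 562.200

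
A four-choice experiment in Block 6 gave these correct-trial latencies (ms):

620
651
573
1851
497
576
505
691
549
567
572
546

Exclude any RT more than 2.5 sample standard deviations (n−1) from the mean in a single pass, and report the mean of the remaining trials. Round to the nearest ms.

577 ms

n = 12, ΣRT = 8198, M = 683.167
Σ(x−M)² = 1521611.67; s = √(1521611.67/11) = 371.925
Cutoffs: 683.167 ± 2.5·371.925 → [-246.6, 1613.0]
Outside: 1851 → excluded.
Retained (n=11): Σ = 6347, mean = 6347/11 = 577.000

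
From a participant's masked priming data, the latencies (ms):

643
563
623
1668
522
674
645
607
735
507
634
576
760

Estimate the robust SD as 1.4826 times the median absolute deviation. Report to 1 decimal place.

86.0 ms

Sorted: 507, 522, 563, 576, 607, 623, 634, 643, 645, 674, 735, 760, 1668 → median = 634
|x − 634| sorted: 0, 9, 11, 11, 27, 40, 58, 71, 101, 112, 126, 127, 1034 → MAD = 58
Robust SD ≈ 1.4826 × 58 = 85.991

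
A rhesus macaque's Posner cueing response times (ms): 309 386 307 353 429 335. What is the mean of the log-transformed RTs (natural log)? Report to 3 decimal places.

ln(RT): 5.7333, 5.9558, 5.7268, 5.8665, 6.0615, 5.8141
Σ ln(RT) = 35.1581
Mean = 35.1581/6 = 5.85968

5.860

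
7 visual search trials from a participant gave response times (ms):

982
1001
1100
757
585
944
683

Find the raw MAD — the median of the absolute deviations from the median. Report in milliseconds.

Sorted: 585, 683, 757, 944, 982, 1001, 1100 → median = 944
|x − 944|: 38, 57, 156, 187, 359, 0, 261
Sorted deviations: 0, 38, 57, 156, 187, 261, 359 → MAD = 156

156 ms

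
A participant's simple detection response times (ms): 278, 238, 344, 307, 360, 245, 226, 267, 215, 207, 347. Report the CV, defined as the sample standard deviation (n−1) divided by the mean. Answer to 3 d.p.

0.202

n = 11, Σ = 3034, M = 275.8182
Σ(x−M)² = 31153.636; s = √(31153.636/10) = 55.8154
CV = 55.8154 / 275.8182 = 0.20236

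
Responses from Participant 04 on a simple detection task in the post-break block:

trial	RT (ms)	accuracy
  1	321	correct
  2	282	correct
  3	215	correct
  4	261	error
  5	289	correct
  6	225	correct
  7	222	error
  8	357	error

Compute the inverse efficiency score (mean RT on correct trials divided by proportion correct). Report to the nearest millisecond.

426 ms

Correct trials (n=5): 321, 282, 215, 289, 225
Mean correct RT = 1332/5 = 266.4000 ms
Proportion correct = 5/8
IES = 266.4000 / (5/8) = 426.240 ms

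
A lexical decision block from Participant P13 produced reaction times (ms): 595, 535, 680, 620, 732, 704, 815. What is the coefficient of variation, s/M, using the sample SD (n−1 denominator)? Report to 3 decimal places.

n = 7, Σ = 4681, M = 668.7143
Σ(x−M)² = 52463.429; s = √(52463.429/6) = 93.5088
CV = 93.5088 / 668.7143 = 0.13983

0.140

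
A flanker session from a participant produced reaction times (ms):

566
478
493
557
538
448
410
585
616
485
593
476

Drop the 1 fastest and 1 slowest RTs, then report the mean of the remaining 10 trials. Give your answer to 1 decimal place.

521.9 ms

Sorted: 410, 448, 476, 478, 485, 493, 538, 557, 566, 585, 593, 616
Drop lowest 1 (410) and highest 1 (616)
Remaining (n=10): Σ = 5219, mean = 5219/10 = 521.900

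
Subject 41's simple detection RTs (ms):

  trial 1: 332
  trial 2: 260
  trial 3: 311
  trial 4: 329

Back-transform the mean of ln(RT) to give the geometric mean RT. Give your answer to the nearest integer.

307 ms

ln(RT): 5.8051, 5.5607, 5.7398, 5.7961
Mean ln(RT) = 22.9017/4 = 5.72542
Geometric mean = exp(5.72542) = 306.56 ms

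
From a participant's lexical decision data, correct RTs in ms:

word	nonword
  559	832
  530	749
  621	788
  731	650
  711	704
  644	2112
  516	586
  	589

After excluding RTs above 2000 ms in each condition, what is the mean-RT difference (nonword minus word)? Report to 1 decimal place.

83.7 ms

nonword: exclude 2112
M(word) = 4312/7 = 616.000
M(nonword) = 4898/7 = 699.714
Difference = 699.714 − 616.000 = 83.714 ms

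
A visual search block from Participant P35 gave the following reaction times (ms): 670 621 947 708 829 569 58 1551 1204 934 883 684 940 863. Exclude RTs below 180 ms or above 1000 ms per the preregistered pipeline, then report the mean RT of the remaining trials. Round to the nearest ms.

786 ms

Excluded: 58, 1204, 1551
Retained (n=11): Σ = 8648
Mean = 8648/11 = 786.1818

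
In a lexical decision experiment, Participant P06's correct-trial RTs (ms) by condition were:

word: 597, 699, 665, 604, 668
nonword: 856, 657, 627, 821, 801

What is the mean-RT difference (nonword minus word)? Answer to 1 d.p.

105.8 ms

M(word) = 3233/5 = 646.600
M(nonword) = 3762/5 = 752.400
Difference = 752.400 − 646.600 = 105.800 ms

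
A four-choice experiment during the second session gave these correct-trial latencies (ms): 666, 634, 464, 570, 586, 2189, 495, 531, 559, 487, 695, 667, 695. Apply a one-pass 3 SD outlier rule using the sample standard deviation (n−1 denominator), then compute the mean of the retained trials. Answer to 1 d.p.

587.4 ms

n = 13, ΣRT = 9238, M = 710.615
Σ(x−M)² = 2443735.08; s = √(2443735.08/12) = 451.270
Cutoffs: 710.615 ± 3·451.270 → [-643.2, 2064.4]
Outside: 2189 → excluded.
Retained (n=12): Σ = 7049, mean = 7049/12 = 587.417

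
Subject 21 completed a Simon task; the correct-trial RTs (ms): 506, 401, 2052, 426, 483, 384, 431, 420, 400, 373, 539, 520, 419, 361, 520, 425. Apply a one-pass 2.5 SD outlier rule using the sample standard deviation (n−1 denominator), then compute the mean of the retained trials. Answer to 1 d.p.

n = 16, ΣRT = 8660, M = 541.250
Σ(x−M)² = 2481655.00; s = √(2481655.00/15) = 406.748
Cutoffs: 541.250 ± 2.5·406.748 → [-475.6, 1558.1]
Outside: 2052 → excluded.
Retained (n=15): Σ = 6608, mean = 6608/15 = 440.533

440.5 ms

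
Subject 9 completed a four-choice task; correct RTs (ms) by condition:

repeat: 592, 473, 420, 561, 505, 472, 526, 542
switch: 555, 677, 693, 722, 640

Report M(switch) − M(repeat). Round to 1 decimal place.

M(repeat) = 4091/8 = 511.375
M(switch) = 3287/5 = 657.400
Difference = 657.400 − 511.375 = 146.025 ms

146.0 ms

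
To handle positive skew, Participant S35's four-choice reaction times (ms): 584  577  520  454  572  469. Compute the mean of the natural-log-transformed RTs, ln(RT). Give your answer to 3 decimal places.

ln(RT): 6.3699, 6.3578, 6.2538, 6.1181, 6.3491, 6.1506
Σ ln(RT) = 37.5994
Mean = 37.5994/6 = 6.26657

6.267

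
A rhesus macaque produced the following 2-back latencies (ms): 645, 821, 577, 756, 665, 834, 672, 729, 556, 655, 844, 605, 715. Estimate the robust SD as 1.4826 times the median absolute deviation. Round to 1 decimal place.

Sorted: 556, 577, 605, 645, 655, 665, 672, 715, 729, 756, 821, 834, 844 → median = 672
|x − 672| sorted: 0, 7, 17, 27, 43, 57, 67, 84, 95, 116, 149, 162, 172 → MAD = 67
Robust SD ≈ 1.4826 × 67 = 99.334

99.3 ms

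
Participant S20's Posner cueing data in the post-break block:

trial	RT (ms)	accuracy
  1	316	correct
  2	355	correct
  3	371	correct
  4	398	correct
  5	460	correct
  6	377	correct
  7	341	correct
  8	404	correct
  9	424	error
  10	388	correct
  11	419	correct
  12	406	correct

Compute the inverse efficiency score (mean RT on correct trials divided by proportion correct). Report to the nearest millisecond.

Correct trials (n=11): 316, 355, 371, 398, 460, 377, 341, 404, 388, 419, 406
Mean correct RT = 4235/11 = 385.0000 ms
Proportion correct = 11/12
IES = 385.0000 / (11/12) = 420.000 ms

420 ms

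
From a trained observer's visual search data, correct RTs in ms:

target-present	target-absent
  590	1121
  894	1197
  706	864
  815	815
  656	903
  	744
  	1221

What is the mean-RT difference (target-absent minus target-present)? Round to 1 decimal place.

M(target-present) = 3661/5 = 732.200
M(target-absent) = 6865/7 = 980.714
Difference = 980.714 − 732.200 = 248.514 ms

248.5 ms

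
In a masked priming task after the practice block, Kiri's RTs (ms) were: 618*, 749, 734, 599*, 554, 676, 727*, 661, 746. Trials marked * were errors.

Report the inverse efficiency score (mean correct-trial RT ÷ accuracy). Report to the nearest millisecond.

Correct trials (n=6): 749, 734, 554, 676, 661, 746
Mean correct RT = 4120/6 = 686.6667 ms
Proportion correct = 6/9
IES = 686.6667 / (6/9) = 1030.000 ms

1030 ms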